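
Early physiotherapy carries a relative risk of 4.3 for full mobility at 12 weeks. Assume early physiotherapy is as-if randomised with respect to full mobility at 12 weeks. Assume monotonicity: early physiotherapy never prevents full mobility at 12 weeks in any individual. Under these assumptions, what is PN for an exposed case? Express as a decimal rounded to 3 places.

PN ≈ 0.767

Under exogeneity and monotonicity, PN = (RR − 1) / RR = 1 − 1/RR.
PN = (4.3 − 1) / 4.3 = 3.3 / 4.3 ≈ 0.7674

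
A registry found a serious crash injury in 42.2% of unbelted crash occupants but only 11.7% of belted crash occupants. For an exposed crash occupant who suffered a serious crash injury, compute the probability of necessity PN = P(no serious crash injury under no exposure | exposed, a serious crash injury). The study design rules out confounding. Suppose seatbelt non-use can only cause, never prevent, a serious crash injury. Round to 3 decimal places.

PN ≈ 0.723

p₁ = 0.422, p₀ = 0.117.
Under exogeneity and monotonicity, PN = (p₁ − p₀) / p₁.
PN = (0.422 − 0.117) / 0.422 = 0.305 / 0.422 ≈ 0.7227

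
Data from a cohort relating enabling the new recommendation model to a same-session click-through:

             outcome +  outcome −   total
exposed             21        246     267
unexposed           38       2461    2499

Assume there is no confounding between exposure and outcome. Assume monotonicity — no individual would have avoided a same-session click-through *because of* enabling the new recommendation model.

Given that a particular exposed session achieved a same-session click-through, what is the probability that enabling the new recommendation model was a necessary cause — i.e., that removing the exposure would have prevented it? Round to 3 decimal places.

p₁ = P(outcome | exposed) = 21/267 = 0.078652
p₀ = P(outcome | unexposed) = 38/2499 = 0.015206
Under exogeneity and monotonicity, PN = (p₁ − p₀)/p₁.
PN = (0.078652 − 0.015206) / 0.078652 ≈ 0.8067

PN ≈ 0.807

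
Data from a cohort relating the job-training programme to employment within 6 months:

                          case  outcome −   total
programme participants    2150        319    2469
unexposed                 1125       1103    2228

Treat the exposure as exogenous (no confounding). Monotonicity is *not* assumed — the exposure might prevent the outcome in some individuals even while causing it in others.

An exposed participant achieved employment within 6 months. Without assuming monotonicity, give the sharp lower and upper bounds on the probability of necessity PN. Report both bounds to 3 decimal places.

0.420 ≤ PN ≤ 0.569

p₁ = P(outcome | exposed) = 2150/2469 = 0.8708
p₀ = P(outcome | unexposed) = 1125/2228 = 0.50494
Under exogeneity alone the bounds on PN are max{0,(p₁−p₀)/p₁} ≤ PN ≤ min{1,(1−p₀)/p₁}.
  lower = (p₁ − p₀)/p₁ = 0.36586 / 0.8708 ≈ 0.4201
  upper = min{1, (1 − p₀)/p₁} = 0.49506 / 0.8708 ≈ 0.5685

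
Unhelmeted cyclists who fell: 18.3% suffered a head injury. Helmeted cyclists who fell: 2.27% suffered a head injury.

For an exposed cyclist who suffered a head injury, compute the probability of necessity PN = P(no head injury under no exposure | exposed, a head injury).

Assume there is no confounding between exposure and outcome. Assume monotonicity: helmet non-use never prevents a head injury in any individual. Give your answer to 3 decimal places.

PN ≈ 0.876

p₁ = 0.183, p₀ = 0.0227.
Under exogeneity and monotonicity, PN = (p₁ − p₀) / p₁.
PN = (0.183 − 0.0227) / 0.183 = 0.1603 / 0.183 ≈ 0.8760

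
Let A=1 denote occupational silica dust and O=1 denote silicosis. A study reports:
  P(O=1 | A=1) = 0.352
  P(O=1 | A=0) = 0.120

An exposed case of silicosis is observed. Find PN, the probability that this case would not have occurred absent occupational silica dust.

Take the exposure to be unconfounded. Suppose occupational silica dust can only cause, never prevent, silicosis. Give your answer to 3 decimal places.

PN ≈ 0.659

Let p₁ = 0.352, p₀ = 0.12.
Under exogeneity and monotonicity, PN = (p₁ − p₀) / p₁.
PN = (0.352 − 0.12) / 0.352 = 0.232 / 0.352 ≈ 0.6591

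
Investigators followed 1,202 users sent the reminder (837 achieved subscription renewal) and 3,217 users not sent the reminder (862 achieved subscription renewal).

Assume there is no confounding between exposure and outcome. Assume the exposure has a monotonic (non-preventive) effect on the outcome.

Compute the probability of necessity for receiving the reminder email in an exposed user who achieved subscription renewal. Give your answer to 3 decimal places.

p₁ = P(outcome | exposed) = 837/1202 = 0.69634
p₀ = P(outcome | unexposed) = 862/3217 = 0.26795
Under exogeneity and monotonicity, PN = (p₁ − p₀) / p₁.
PN = (0.69634 − 0.26795) / 0.69634 = 0.42839 / 0.69634 ≈ 0.6152

PN ≈ 0.615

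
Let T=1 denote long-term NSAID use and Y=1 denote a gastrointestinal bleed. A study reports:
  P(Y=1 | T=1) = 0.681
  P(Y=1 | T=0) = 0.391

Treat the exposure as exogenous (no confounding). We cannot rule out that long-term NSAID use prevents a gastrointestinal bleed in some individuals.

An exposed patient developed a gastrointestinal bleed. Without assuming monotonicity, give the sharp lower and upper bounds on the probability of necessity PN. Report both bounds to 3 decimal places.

Let p₁ = 0.681, p₀ = 0.391.
Under exogeneity alone the bounds on PN are max{0,(p₁−p₀)/p₁} ≤ PN ≤ min{1,(1−p₀)/p₁}.
  lower = (p₁ − p₀)/p₁ = 0.29 / 0.681 ≈ 0.4258
  upper = min{1, (1 − p₀)/p₁} = 0.609 / 0.681 ≈ 0.8943

0.426 ≤ PN ≤ 0.894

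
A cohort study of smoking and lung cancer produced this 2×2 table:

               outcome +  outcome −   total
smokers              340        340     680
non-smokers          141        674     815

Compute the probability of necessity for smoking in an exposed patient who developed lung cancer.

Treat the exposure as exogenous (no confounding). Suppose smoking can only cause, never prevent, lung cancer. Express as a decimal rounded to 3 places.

p₁ = P(outcome | exposed) = 340/680 = 0.5
p₀ = P(outcome | unexposed) = 141/815 = 0.17301
Under exogeneity and monotonicity, PN = (p₁ − p₀)/p₁.
PN = (0.5 − 0.17301) / 0.5 ≈ 0.6540

PN ≈ 0.654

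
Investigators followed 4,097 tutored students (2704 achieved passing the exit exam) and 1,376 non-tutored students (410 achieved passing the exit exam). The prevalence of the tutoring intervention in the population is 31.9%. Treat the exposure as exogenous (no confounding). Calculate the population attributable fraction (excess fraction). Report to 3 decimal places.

PAF ≈ 0.279

p₁ = P(outcome | exposed) = 2704/4097 = 0.66
p₀ = P(outcome | unexposed) = 410/1376 = 0.29797
Overall risk P(Y=1) = π·p₁ + (1−π)·p₀ = 0.319×0.66 + 0.681×0.29797 = 0.41345.
Under exogeneity, PAF = [P(Y=1) − p₀] / P(Y=1).
PAF = (0.41345 − 0.29797) / 0.41345 ≈ 0.2793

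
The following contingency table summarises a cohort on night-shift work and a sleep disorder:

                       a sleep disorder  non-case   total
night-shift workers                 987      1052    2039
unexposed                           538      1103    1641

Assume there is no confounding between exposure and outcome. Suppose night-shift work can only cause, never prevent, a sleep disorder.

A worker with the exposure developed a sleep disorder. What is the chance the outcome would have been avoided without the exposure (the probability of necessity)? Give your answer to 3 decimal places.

p₁ = P(outcome | exposed) = 987/2039 = 0.48406
p₀ = P(outcome | unexposed) = 538/1641 = 0.32785
Under exogeneity and monotonicity, PN = (p₁ − p₀)/p₁.
PN = (0.48406 − 0.32785) / 0.48406 ≈ 0.3227

PN ≈ 0.323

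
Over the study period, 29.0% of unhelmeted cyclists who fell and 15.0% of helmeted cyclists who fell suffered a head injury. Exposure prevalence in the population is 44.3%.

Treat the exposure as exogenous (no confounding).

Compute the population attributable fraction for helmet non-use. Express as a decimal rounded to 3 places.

p₁ = 0.29, p₀ = 0.15.
Overall risk P(Y=1) = π·p₁ + (1−π)·p₀ = 0.443×0.29 + 0.557×0.15 = 0.21202.
Under exogeneity, PAF = [P(Y=1) − p₀] / P(Y=1).
PAF = (0.21202 − 0.15) / 0.21202 ≈ 0.2925

PAF ≈ 0.293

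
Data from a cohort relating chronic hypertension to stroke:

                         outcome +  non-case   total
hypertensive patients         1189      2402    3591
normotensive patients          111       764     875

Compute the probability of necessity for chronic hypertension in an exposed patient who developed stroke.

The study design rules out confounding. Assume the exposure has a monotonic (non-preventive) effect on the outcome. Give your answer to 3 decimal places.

PN ≈ 0.617

p₁ = P(outcome | exposed) = 1189/3591 = 0.33111
p₀ = P(outcome | unexposed) = 111/875 = 0.12686
Under exogeneity and monotonicity, PN = (p₁ − p₀)/p₁.
PN = (0.33111 − 0.12686) / 0.33111 ≈ 0.6169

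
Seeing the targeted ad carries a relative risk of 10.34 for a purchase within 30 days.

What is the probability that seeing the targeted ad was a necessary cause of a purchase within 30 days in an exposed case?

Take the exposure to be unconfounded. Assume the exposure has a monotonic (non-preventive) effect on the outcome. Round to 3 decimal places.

PN ≈ 0.903

Under exogeneity and monotonicity, PN = (RR − 1) / RR = 1 − 1/RR.
PN = (10.34 − 1) / 10.34 = 9.34 / 10.34 ≈ 0.9033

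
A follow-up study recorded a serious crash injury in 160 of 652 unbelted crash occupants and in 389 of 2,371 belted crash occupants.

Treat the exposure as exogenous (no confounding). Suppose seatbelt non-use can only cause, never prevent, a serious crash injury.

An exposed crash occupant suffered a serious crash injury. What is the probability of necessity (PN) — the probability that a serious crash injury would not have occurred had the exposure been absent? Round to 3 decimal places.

PN ≈ 0.331

p₁ = P(outcome | exposed) = 160/652 = 0.2454
p₀ = P(outcome | unexposed) = 389/2371 = 0.16407
Under exogeneity and monotonicity, PN = (p₁ − p₀) / p₁.
PN = (0.2454 − 0.16407) / 0.2454 = 0.081333 / 0.2454 ≈ 0.3314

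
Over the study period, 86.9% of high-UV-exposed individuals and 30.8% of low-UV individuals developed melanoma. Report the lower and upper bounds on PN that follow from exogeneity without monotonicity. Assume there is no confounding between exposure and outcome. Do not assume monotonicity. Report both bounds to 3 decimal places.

p₁ = 0.869, p₀ = 0.308.
Under exogeneity alone the bounds on PN are max{0,(p₁−p₀)/p₁} ≤ PN ≤ min{1,(1−p₀)/p₁}.
  lower = (p₁ − p₀)/p₁ = 0.561 / 0.869 ≈ 0.6456
  upper = min{1, (1 − p₀)/p₁} = 0.692 / 0.869 ≈ 0.7963

0.646 ≤ PN ≤ 0.796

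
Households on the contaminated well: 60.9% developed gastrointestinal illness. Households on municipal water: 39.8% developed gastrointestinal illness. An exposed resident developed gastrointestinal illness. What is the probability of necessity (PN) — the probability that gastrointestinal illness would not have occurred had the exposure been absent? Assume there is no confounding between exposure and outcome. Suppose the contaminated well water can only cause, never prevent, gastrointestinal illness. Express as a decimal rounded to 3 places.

p₁ = 0.609, p₀ = 0.398.
Under exogeneity and monotonicity, PN = (p₁ − p₀) / p₁.
PN = (0.609 − 0.398) / 0.609 = 0.211 / 0.609 ≈ 0.3465

PN ≈ 0.346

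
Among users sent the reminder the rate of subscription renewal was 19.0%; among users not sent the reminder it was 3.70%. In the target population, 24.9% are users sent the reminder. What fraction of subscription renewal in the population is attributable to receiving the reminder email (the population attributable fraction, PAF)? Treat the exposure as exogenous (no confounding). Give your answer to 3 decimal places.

PAF ≈ 0.507

p₁ = 0.19, p₀ = 0.037.
Overall risk P(Y=1) = π·p₁ + (1−π)·p₀ = 0.249×0.19 + 0.751×0.037 = 0.075097.
Under exogeneity, PAF = [P(Y=1) − p₀] / P(Y=1).
PAF = (0.075097 − 0.037) / 0.075097 ≈ 0.5073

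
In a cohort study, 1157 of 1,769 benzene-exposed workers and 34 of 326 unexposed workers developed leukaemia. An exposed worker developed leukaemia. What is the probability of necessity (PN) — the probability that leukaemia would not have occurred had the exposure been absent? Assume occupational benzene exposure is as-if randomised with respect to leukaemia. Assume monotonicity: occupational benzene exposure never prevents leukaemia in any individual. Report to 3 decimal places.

PN ≈ 0.841

p₁ = P(outcome | exposed) = 1157/1769 = 0.65404
p₀ = P(outcome | unexposed) = 34/326 = 0.10429
Under exogeneity and monotonicity, PN = (p₁ − p₀) / p₁.
PN = (0.65404 − 0.10429) / 0.65404 = 0.54975 / 0.65404 ≈ 0.8405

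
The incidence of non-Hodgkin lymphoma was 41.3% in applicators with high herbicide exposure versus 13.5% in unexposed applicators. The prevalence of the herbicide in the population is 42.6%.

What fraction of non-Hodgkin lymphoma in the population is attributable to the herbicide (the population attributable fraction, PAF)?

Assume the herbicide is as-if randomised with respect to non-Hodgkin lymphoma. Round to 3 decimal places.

p₁ = 0.413, p₀ = 0.135.
Overall risk P(Y=1) = π·p₁ + (1−π)·p₀ = 0.426×0.413 + 0.574×0.135 = 0.25343.
Under exogeneity, PAF = [P(Y=1) − p₀] / P(Y=1).
PAF = (0.25343 − 0.135) / 0.25343 ≈ 0.4673

PAF ≈ 0.467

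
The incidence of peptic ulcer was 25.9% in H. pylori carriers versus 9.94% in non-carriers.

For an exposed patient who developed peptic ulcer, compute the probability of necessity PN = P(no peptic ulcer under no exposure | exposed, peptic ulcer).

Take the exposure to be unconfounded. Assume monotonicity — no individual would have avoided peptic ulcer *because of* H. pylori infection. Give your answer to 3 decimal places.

PN ≈ 0.616

p₁ = 0.259, p₀ = 0.0994.
Under exogeneity and monotonicity, PN = (p₁ − p₀) / p₁.
PN = (0.259 − 0.0994) / 0.259 = 0.1596 / 0.259 ≈ 0.6162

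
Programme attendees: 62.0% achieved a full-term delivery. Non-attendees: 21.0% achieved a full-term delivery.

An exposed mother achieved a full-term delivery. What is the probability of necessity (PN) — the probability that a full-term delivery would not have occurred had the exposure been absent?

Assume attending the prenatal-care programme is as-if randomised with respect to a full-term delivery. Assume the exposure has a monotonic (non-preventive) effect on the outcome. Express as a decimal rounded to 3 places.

p₁ = 0.62, p₀ = 0.21.
Under exogeneity and monotonicity, PN = (p₁ − p₀) / p₁.
PN = (0.62 − 0.21) / 0.62 = 0.41 / 0.62 ≈ 0.6613

PN ≈ 0.661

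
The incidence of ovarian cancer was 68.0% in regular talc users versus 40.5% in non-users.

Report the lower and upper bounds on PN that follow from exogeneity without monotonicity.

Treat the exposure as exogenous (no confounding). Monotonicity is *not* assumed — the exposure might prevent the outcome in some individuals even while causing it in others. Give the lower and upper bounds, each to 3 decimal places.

p₁ = 0.68, p₀ = 0.405.
Under exogeneity alone the bounds on PN are max{0,(p₁−p₀)/p₁} ≤ PN ≤ min{1,(1−p₀)/p₁}.
  lower = (p₁ − p₀)/p₁ = 0.275 / 0.68 ≈ 0.4044
  upper = min{1, (1 − p₀)/p₁} = 0.595 / 0.68 ≈ 0.8750

0.404 ≤ PN ≤ 0.875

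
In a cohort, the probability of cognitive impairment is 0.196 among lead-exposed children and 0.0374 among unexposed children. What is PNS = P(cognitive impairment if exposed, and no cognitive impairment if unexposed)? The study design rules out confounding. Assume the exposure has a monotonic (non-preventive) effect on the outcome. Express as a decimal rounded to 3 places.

PNS ≈ 0.159

Let p₁ = 0.196, p₀ = 0.0374.
Under exogeneity and monotonicity, PNS = p₁ − p₀.
PNS = 0.196 − 0.0374 = 0.1586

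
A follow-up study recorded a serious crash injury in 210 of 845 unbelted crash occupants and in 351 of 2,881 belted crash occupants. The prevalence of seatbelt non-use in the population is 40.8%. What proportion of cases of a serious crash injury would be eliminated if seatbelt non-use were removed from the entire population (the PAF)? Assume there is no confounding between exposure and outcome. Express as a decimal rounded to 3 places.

PAF ≈ 0.298

p₁ = P(outcome | exposed) = 210/845 = 0.24852
p₀ = P(outcome | unexposed) = 351/2881 = 0.12183
Overall risk P(Y=1) = π·p₁ + (1−π)·p₀ = 0.408×0.24852 + 0.592×0.12183 = 0.17352.
Under exogeneity, PAF = [P(Y=1) − p₀] / P(Y=1).
PAF = (0.17352 − 0.12183) / 0.17352 ≈ 0.2979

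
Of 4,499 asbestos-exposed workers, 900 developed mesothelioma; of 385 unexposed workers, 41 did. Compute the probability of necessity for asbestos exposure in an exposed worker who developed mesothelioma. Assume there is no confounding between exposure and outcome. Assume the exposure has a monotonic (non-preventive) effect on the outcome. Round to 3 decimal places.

p₁ = P(outcome | exposed) = 900/4499 = 0.20004
p₀ = P(outcome | unexposed) = 41/385 = 0.10649
Under exogeneity and monotonicity, PN = (p₁ − p₀) / p₁.
PN = (0.20004 − 0.10649) / 0.20004 = 0.093551 / 0.20004 ≈ 0.4677

PN ≈ 0.468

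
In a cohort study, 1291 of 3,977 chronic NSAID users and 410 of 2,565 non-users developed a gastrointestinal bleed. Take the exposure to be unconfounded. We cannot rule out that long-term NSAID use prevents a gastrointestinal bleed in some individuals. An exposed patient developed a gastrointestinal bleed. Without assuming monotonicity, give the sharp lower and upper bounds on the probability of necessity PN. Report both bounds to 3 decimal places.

p₁ = P(outcome | exposed) = 1291/3977 = 0.32462
p₀ = P(outcome | unexposed) = 410/2565 = 0.15984
Under exogeneity alone the bounds on PN are max{0,(p₁−p₀)/p₁} ≤ PN ≤ min{1,(1−p₀)/p₁}.
  lower = (p₁ − p₀)/p₁ = 0.16477 / 0.32462 ≈ 0.5076
  upper = min{1, (1 − p₀)/p₁} = 0.84016 / 0.32462 ≈ 2.5881 → capped at 1

0.508 ≤ PN ≤ 1.000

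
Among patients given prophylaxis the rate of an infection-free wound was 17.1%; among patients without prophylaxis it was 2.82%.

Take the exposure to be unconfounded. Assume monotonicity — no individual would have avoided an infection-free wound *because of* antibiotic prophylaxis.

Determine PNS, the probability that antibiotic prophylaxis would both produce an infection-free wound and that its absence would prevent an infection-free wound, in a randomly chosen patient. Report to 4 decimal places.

p₁ = 0.171, p₀ = 0.0282.
Under exogeneity and monotonicity, PNS = p₁ − p₀.
PNS = 0.171 − 0.0282 = 0.1428

PNS ≈ 0.1428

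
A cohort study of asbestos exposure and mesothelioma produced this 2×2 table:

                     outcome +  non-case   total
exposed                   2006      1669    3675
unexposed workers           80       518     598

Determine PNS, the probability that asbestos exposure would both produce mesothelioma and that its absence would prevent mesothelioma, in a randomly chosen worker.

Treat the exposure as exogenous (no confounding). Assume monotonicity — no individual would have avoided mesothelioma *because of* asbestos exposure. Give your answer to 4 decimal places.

PNS ≈ 0.4121

p₁ = P(outcome | exposed) = 2006/3675 = 0.54585
p₀ = P(outcome | unexposed) = 80/598 = 0.13378
Under exogeneity and monotonicity, PNS = p₁ − p₀.
PNS = 0.54585 − 0.13378 = 0.41207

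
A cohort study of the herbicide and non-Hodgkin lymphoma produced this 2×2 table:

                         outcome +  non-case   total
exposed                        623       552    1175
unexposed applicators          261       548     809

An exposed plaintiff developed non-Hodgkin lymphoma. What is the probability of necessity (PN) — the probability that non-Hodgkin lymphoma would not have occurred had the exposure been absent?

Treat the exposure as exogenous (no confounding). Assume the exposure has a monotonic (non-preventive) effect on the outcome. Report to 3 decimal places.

p₁ = P(outcome | exposed) = 623/1175 = 0.53021
p₀ = P(outcome | unexposed) = 261/809 = 0.32262
Under exogeneity and monotonicity, PN = (p₁ − p₀)/p₁.
PN = (0.53021 − 0.32262) / 0.53021 ≈ 0.3915

PN ≈ 0.392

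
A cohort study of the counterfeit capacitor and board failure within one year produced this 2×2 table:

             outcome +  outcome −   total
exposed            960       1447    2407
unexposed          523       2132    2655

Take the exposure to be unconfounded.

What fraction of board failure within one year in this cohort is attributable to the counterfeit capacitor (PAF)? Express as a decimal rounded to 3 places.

PAF ≈ 0.328

p₁ = P(outcome | exposed) = 960/2407 = 0.39884
p₀ = P(outcome | unexposed) = 523/2655 = 0.19699
Exposure prevalence π = 2407/5062 = 0.4755; overall risk P(Y=1) = 0.29297.
Under exogeneity, PAF = [P(Y=1) − p₀]/P(Y=1).
PAF = (0.29297 − 0.19699) / 0.29297 ≈ 0.3276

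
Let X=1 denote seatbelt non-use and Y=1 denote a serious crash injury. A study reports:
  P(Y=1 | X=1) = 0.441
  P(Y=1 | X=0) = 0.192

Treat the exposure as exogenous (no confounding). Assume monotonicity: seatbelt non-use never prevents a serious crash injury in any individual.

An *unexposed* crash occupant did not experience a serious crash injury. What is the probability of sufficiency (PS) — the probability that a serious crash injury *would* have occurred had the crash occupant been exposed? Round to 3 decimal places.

PS ≈ 0.308

Let p₁ = 0.441, p₀ = 0.192.
Under exogeneity and monotonicity, PS = (p₁ − p₀) / (1 − p₀).
PS = (0.441 − 0.192) / (1 − 0.192) = 0.249 / 0.808 ≈ 0.3082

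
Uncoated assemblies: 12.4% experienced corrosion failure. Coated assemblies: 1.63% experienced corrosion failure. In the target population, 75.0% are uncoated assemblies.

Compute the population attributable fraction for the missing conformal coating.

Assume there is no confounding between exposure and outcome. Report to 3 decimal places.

p₁ = 0.124, p₀ = 0.0163.
Overall risk P(Y=1) = π·p₁ + (1−π)·p₀ = 0.75×0.124 + 0.25×0.0163 = 0.097075.
Under exogeneity, PAF = [P(Y=1) − p₀] / P(Y=1).
PAF = (0.097075 − 0.0163) / 0.097075 ≈ 0.8321

PAF ≈ 0.832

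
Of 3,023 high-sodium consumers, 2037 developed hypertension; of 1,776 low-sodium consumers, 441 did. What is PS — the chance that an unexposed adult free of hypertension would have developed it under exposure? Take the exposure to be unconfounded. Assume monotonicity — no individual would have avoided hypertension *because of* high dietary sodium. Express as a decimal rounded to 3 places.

PS ≈ 0.566

p₁ = P(outcome | exposed) = 2037/3023 = 0.67383
p₀ = P(outcome | unexposed) = 441/1776 = 0.24831
Under exogeneity and monotonicity, PS = (p₁ − p₀) / (1 − p₀).
PS = (0.67383 − 0.24831) / (1 − 0.24831) = 0.42552 / 0.75169 ≈ 0.5661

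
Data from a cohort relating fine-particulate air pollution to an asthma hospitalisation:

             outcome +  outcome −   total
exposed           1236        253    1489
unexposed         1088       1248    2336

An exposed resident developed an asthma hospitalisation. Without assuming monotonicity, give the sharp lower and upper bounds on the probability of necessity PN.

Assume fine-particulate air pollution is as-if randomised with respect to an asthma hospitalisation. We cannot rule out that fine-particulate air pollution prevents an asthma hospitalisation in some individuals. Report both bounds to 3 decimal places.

p₁ = P(outcome | exposed) = 1236/1489 = 0.83009
p₀ = P(outcome | unexposed) = 1088/2336 = 0.46575
Under exogeneity alone the bounds on PN are max{0,(p₁−p₀)/p₁} ≤ PN ≤ min{1,(1−p₀)/p₁}.
  lower = (p₁ − p₀)/p₁ = 0.36433 / 0.83009 ≈ 0.4389
  upper = min{1, (1 − p₀)/p₁} = 0.53425 / 0.83009 ≈ 0.6436

0.439 ≤ PN ≤ 0.644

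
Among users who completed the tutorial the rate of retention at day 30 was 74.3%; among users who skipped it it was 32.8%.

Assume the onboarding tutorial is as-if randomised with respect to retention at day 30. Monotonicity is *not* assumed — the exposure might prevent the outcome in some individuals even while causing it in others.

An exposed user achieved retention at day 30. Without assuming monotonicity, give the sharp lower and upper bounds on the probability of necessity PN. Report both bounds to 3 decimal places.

0.559 ≤ PN ≤ 0.904

p₁ = 0.743, p₀ = 0.328.
Under exogeneity alone the bounds on PN are max{0,(p₁−p₀)/p₁} ≤ PN ≤ min{1,(1−p₀)/p₁}.
  lower = (p₁ − p₀)/p₁ = 0.415 / 0.743 ≈ 0.5585
  upper = min{1, (1 − p₀)/p₁} = 0.672 / 0.743 ≈ 0.9044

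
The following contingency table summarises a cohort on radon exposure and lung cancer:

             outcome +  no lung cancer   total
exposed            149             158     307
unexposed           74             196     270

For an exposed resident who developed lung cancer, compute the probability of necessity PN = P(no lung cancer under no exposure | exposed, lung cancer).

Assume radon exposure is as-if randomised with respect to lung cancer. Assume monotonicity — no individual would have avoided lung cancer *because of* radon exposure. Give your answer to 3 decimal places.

p₁ = P(outcome | exposed) = 149/307 = 0.48534
p₀ = P(outcome | unexposed) = 74/270 = 0.27407
Under exogeneity and monotonicity, PN = (p₁ − p₀)/p₁.
PN = (0.48534 − 0.27407) / 0.48534 ≈ 0.4353

PN ≈ 0.435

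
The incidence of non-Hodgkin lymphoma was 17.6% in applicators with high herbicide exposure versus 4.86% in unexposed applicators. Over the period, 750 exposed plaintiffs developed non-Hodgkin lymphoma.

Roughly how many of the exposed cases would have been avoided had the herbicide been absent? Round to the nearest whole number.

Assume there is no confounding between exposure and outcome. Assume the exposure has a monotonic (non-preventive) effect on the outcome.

p₁ = 0.176, p₀ = 0.0486.
PN = (p₁ − p₀)/p₁ = (0.176 − 0.0486) / 0.176 ≈ 0.72386.
Attributable cases ≈ PN × (exposed cases) = 0.72386 × 750 ≈ 542.90.

about 543 cases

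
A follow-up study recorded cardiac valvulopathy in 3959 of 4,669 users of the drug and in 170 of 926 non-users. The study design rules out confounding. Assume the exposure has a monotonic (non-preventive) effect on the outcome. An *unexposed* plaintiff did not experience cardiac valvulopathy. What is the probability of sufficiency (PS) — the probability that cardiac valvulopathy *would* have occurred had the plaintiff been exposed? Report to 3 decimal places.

PS ≈ 0.814

p₁ = P(outcome | exposed) = 3959/4669 = 0.84793
p₀ = P(outcome | unexposed) = 170/926 = 0.18359
Under exogeneity and monotonicity, PS = (p₁ − p₀) / (1 − p₀).
PS = (0.84793 − 0.18359) / (1 − 0.18359) = 0.66435 / 0.81641 ≈ 0.8137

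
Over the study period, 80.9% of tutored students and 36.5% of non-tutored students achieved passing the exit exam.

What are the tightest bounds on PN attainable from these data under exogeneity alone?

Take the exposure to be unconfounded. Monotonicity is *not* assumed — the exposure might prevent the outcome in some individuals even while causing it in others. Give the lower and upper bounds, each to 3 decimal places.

p₁ = 0.809, p₀ = 0.365.
Under exogeneity alone the bounds on PN are max{0,(p₁−p₀)/p₁} ≤ PN ≤ min{1,(1−p₀)/p₁}.
  lower = (p₁ − p₀)/p₁ = 0.444 / 0.809 ≈ 0.5488
  upper = min{1, (1 − p₀)/p₁} = 0.635 / 0.809 ≈ 0.7849

0.549 ≤ PN ≤ 0.785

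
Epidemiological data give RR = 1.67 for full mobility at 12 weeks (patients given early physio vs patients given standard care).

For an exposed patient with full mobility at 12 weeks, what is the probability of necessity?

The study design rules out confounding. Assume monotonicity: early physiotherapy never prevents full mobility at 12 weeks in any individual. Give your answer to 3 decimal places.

PN ≈ 0.401

Under exogeneity and monotonicity, PN = (RR − 1) / RR = 1 − 1/RR.
PN = (1.67 − 1) / 1.67 = 0.67 / 1.67 ≈ 0.4012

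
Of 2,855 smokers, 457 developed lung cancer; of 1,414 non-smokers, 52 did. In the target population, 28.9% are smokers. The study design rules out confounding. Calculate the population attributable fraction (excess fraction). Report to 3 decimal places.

PAF ≈ 0.492

p₁ = P(outcome | exposed) = 457/2855 = 0.16007
p₀ = P(outcome | unexposed) = 52/1414 = 0.036775
Overall risk P(Y=1) = π·p₁ + (1−π)·p₀ = 0.289×0.16007 + 0.711×0.036775 = 0.072407.
Under exogeneity, PAF = [P(Y=1) − p₀] / P(Y=1).
PAF = (0.072407 − 0.036775) / 0.072407 ≈ 0.4921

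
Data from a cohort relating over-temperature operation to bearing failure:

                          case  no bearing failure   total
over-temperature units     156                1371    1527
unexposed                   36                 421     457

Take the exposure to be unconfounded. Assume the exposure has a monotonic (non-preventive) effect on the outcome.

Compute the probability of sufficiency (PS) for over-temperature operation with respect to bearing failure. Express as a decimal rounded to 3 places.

p₁ = P(outcome | exposed) = 156/1527 = 0.10216
p₀ = P(outcome | unexposed) = 36/457 = 0.078775
Under exogeneity and monotonicity, PS = (p₁ − p₀)/(1 − p₀).
PS = (0.10216 − 0.078775) / 0.92123 ≈ 0.0254

PS ≈ 0.025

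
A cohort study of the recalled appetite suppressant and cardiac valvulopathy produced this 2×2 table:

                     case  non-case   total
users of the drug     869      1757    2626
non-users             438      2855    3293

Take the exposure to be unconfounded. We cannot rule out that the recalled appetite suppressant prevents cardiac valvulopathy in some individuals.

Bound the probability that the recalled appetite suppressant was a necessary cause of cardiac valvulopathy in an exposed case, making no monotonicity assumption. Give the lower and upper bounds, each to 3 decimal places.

0.598 ≤ PN ≤ 1.000

p₁ = P(outcome | exposed) = 869/2626 = 0.33092
p₀ = P(outcome | unexposed) = 438/3293 = 0.13301
Under exogeneity alone the bounds on PN are max{0,(p₁−p₀)/p₁} ≤ PN ≤ min{1,(1−p₀)/p₁}.
  lower = (p₁ − p₀)/p₁ = 0.19791 / 0.33092 ≈ 0.5981
  upper = min{1, (1 − p₀)/p₁} = 0.86699 / 0.33092 ≈ 2.6199 → capped at 1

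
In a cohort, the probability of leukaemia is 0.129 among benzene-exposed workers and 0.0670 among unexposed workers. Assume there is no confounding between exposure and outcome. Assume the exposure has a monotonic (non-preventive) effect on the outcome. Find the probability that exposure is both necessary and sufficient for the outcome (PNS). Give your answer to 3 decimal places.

Let p₁ = 0.129, p₀ = 0.067.
Under exogeneity and monotonicity, PNS = p₁ − p₀.
PNS = 0.129 − 0.067 = 0.062

PNS ≈ 0.062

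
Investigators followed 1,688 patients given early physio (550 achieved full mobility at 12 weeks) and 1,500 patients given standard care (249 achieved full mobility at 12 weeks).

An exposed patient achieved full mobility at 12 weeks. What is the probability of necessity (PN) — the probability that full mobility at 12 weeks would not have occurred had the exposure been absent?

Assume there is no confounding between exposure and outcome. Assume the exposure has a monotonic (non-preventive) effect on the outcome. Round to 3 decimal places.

PN ≈ 0.491

p₁ = P(outcome | exposed) = 550/1688 = 0.32583
p₀ = P(outcome | unexposed) = 249/1500 = 0.166
Under exogeneity and monotonicity, PN = (p₁ − p₀) / p₁.
PN = (0.32583 − 0.166) / 0.32583 = 0.15983 / 0.32583 ≈ 0.4905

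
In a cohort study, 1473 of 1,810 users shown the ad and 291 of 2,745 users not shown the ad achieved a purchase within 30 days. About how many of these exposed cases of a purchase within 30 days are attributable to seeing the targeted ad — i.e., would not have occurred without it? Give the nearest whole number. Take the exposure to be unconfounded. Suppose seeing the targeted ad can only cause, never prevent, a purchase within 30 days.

about 1281 cases

p₁ = P(outcome | exposed) = 1473/1810 = 0.81381
p₀ = P(outcome | unexposed) = 291/2745 = 0.10601
PN = (p₁ − p₀)/p₁ = (0.81381 − 0.10601) / 0.81381 ≈ 0.86974.
Attributable cases ≈ PN × (exposed cases) = 0.86974 × 1473 ≈ 1281.12.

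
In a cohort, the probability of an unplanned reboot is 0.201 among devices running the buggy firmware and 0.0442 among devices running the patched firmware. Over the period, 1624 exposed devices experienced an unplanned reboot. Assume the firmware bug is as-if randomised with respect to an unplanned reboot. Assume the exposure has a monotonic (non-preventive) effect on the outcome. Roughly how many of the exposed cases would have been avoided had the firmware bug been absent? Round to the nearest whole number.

Let p₁ = 0.201, p₀ = 0.0442.
PN = (p₁ − p₀)/p₁ = (0.201 − 0.0442) / 0.201 ≈ 0.78010.
Attributable cases ≈ PN × (exposed cases) = 0.78010 × 1624 ≈ 1266.88.

about 1267 cases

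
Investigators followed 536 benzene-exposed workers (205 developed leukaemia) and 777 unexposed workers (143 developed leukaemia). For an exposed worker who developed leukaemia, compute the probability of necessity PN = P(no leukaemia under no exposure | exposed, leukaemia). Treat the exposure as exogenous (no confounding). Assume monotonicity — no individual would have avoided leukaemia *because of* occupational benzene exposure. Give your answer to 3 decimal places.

PN ≈ 0.519

p₁ = P(outcome | exposed) = 205/536 = 0.38246
p₀ = P(outcome | unexposed) = 143/777 = 0.18404
Under exogeneity and monotonicity, PN = (p₁ − p₀) / p₁.
PN = (0.38246 − 0.18404) / 0.38246 = 0.19842 / 0.38246 ≈ 0.5188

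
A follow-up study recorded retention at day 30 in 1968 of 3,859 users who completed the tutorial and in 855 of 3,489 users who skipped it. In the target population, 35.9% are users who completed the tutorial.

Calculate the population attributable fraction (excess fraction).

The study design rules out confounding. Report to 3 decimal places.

PAF ≈ 0.280

p₁ = P(outcome | exposed) = 1968/3859 = 0.50998
p₀ = P(outcome | unexposed) = 855/3489 = 0.24506
Overall risk P(Y=1) = π·p₁ + (1−π)·p₀ = 0.359×0.50998 + 0.641×0.24506 = 0.34016.
Under exogeneity, PAF = [P(Y=1) − p₀] / P(Y=1).
PAF = (0.34016 − 0.24506) / 0.34016 ≈ 0.2796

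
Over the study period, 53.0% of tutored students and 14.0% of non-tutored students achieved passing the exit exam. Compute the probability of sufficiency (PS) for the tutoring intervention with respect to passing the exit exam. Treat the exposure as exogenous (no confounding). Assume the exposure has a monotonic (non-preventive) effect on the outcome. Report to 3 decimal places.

PS ≈ 0.453

p₁ = 0.53, p₀ = 0.14.
Under exogeneity and monotonicity, PS = (p₁ − p₀) / (1 − p₀).
PS = (0.53 − 0.14) / (1 − 0.14) = 0.39 / 0.86 ≈ 0.4535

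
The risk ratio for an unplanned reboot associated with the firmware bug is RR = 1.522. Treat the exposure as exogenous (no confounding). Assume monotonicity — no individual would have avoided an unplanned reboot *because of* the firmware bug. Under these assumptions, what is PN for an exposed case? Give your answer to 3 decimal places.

PN ≈ 0.343

Under exogeneity and monotonicity, PN = (RR − 1) / RR = 1 − 1/RR.
PN = (1.522 − 1) / 1.522 = 0.522 / 1.522 ≈ 0.3430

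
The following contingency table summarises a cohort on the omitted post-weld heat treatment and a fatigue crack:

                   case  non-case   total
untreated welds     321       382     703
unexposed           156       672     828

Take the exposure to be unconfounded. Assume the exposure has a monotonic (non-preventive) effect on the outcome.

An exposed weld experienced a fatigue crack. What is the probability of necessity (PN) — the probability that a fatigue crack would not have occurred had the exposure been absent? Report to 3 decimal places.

p₁ = P(outcome | exposed) = 321/703 = 0.45661
p₀ = P(outcome | unexposed) = 156/828 = 0.18841
Under exogeneity and monotonicity, PN = (p₁ − p₀) / p₁.
PN = (0.45661 − 0.18841) / 0.45661 = 0.26821 / 0.45661 ≈ 0.5874

PN ≈ 0.587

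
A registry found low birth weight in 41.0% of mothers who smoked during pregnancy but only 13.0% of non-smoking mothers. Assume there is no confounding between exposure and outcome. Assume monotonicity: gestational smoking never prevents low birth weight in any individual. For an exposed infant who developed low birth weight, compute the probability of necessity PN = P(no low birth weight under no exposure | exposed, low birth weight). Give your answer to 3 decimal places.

PN ≈ 0.683

p₁ = 0.41, p₀ = 0.13.
Under exogeneity and monotonicity, PN = (p₁ − p₀) / p₁.
PN = (0.41 − 0.13) / 0.41 = 0.28 / 0.41 ≈ 0.6829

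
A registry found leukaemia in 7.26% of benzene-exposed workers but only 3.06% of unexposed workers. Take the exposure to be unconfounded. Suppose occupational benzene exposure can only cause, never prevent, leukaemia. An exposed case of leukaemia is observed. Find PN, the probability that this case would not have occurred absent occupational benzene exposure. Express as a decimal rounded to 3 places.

PN ≈ 0.579

p₁ = 0.0726, p₀ = 0.0306.
Under exogeneity and monotonicity, PN = (p₁ − p₀) / p₁.
PN = (0.0726 − 0.0306) / 0.0726 = 0.042 / 0.0726 ≈ 0.5785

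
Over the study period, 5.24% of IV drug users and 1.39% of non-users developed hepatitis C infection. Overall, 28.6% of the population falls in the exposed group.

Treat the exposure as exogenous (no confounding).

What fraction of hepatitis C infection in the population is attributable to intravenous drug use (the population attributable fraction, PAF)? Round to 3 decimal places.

p₁ = 0.0524, p₀ = 0.0139.
Overall risk P(Y=1) = π·p₁ + (1−π)·p₀ = 0.286×0.0524 + 0.714×0.0139 = 0.024911.
Under exogeneity, PAF = [P(Y=1) − p₀] / P(Y=1).
PAF = (0.024911 − 0.0139) / 0.024911 ≈ 0.4420

PAF ≈ 0.442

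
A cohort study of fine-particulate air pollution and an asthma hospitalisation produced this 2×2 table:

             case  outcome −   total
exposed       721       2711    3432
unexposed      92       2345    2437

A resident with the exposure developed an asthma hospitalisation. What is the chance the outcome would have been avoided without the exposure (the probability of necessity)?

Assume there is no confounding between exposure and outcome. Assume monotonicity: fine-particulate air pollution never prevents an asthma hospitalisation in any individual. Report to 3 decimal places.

p₁ = P(outcome | exposed) = 721/3432 = 0.21008
p₀ = P(outcome | unexposed) = 92/2437 = 0.037751
Under exogeneity and monotonicity, PN = (p₁ − p₀) / p₁.
PN = (0.21008 − 0.037751) / 0.21008 = 0.17233 / 0.21008 ≈ 0.8203

PN ≈ 0.820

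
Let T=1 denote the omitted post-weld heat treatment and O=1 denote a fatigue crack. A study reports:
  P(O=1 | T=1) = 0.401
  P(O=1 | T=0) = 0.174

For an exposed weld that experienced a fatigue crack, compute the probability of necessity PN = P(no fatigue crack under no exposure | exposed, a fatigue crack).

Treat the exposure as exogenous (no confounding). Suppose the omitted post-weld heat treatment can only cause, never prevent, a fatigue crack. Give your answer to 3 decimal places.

Let p₁ = 0.401, p₀ = 0.174.
Under exogeneity and monotonicity, PN = (p₁ − p₀) / p₁.
PN = (0.401 − 0.174) / 0.401 = 0.227 / 0.401 ≈ 0.5661

PN ≈ 0.566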